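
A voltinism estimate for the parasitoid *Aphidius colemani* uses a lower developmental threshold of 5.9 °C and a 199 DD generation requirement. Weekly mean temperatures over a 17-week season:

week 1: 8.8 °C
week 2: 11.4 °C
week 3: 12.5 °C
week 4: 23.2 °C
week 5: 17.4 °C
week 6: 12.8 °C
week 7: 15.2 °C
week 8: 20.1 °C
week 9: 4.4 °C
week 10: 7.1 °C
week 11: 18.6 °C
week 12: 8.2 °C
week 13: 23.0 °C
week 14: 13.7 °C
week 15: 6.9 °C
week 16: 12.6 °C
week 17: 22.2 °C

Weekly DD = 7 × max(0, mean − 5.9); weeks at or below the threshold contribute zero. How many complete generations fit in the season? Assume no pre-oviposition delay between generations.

4 generations

Weekly DD (7 × max(0, T̄ − 5.9)): 20.3, 38.5, 46.2, 121.1, 80.5, 48.3, 65.1, 99.4, 0.0, 8.4, 88.9, 16.1, 119.7, 54.6, 7.0, 46.9, 114.1.
Season total = 975.1 DD.
Complete generations = ⌊975.1 / 199⌋ = 4.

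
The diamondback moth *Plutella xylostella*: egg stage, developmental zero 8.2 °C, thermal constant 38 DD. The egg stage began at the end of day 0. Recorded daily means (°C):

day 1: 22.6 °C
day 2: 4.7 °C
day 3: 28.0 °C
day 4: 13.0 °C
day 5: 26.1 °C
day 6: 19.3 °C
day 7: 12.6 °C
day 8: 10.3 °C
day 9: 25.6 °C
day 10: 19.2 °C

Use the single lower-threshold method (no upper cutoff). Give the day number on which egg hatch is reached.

Daily DD above 8.2 °C: 14.4, 0.0, 19.8, 4.8, 17.9, 11.1, 4.4, 2.1, 17.4, 11.0.
Cumulative: 14.4, 14.4, 34.2, 39.0, 56.9, 68.0, 72.4, 74.5, 91.9, 102.9.
The total first reaches 38 DD on day 4.

day 4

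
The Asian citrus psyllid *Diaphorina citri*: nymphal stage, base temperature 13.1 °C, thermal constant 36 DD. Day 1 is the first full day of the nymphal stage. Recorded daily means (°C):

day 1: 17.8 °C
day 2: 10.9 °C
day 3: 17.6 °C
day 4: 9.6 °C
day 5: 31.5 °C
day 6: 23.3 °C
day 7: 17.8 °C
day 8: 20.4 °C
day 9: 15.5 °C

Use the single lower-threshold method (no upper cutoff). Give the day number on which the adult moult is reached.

day 6

Daily DD above 13.1 °C: 4.7, 0.0, 4.5, 0.0, 18.4, 10.2, 4.7, 7.3, 2.4.
Cumulative: 4.7, 4.7, 9.2, 9.2, 27.6, 37.8, 42.5, 49.8, 52.2.
The total first reaches 36 DD on day 6.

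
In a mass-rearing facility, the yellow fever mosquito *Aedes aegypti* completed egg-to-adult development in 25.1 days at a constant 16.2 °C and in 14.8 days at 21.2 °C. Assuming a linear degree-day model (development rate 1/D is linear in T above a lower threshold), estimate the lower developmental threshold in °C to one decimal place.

9.0 °C

Equal thermal constants: D₁(T₁ − T_b) = D₂(T₂ − T_b).
25.1·(16.2 − T_b) = 14.8·(21.2 − T_b)
T_b = (25.1·16.2 − 14.8·21.2) / (25.1 − 14.8) = 92.86 / 10.3 = 9.016 °C ≈ 9.0 °C.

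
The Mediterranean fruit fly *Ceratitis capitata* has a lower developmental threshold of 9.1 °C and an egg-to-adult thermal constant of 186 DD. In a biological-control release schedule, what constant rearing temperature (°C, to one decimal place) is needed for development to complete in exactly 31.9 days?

14.9 °C

Required daily accumulation = 186 / 31.9 = 5.831 DD/day.
T = T_base + 5.831 = 9.1 + 5.831 = 14.931 ≈ 14.9 °C.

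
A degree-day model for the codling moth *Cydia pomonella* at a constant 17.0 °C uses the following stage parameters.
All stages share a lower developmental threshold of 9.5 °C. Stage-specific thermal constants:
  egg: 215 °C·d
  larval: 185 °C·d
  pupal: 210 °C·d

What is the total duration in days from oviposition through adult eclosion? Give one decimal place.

81.3 days

Daily accumulation at 17.0 °C = 17.0 − 9.5 = 7.5 DD/day.
Total K = 215 + 185 + 210 = 610 DD.
Total duration = 610 / 7.5 = 81.333 ≈ 81.3 days.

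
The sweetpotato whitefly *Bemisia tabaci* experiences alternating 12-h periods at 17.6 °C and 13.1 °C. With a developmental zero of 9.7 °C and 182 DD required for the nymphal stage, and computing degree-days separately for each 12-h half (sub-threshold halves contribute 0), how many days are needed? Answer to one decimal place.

32.2 days

Day half: max(0, 17.6 − 9.7) × 0.5 = 7.9 × 0.5 = 3.95 DD.
Night half: max(0, 13.1 − 9.7) × 0.5 = 3.4 × 0.5 = 1.70 DD.
Per 24 h: 5.65 DD/day.
Duration = 182 / 5.65 = 32.212 ≈ 32.2 days.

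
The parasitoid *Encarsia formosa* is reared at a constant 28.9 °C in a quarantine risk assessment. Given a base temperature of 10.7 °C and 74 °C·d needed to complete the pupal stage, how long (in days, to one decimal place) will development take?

4.1 days

Daily accumulation = 28.9 − 10.7 = 18.2 DD/day.
Duration = 74 / 18.2 = 4.066 ≈ 4.1 days.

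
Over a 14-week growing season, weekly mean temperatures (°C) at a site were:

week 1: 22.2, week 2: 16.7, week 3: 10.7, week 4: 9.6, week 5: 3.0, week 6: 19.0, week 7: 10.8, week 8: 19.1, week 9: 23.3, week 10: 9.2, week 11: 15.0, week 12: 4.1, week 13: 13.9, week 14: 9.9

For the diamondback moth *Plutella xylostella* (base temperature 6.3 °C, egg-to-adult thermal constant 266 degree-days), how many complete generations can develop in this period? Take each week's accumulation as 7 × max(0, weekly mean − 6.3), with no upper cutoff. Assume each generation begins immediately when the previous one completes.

Weekly DD (7 × max(0, T̄ − 6.3)): 111.3, 72.8, 30.8, 23.1, 0.0, 88.9, 31.5, 89.6, 119.0, 20.3, 60.9, 0.0, 53.2, 25.2.
Season total = 726.6 DD.
Complete generations = ⌊726.6 / 266⌋ = 2.

2 generations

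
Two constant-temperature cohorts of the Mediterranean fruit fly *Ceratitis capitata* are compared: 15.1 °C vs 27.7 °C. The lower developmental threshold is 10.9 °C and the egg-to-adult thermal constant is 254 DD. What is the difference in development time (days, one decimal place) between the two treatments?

45.4 days

At 15.1 °C: 254 / (15.1 − 10.9) = 254 / 4.2 = 60.476 d.
At 27.7 °C: 254 / (27.7 − 10.9) = 254 / 16.8 = 15.119 d.
Difference = |60.476 − 15.119| = 45.357 ≈ 45.4 days.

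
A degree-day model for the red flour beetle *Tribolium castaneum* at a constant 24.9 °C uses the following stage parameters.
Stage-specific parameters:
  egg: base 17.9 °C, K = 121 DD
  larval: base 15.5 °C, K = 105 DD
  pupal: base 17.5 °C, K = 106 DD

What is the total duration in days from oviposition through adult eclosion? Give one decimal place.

42.8 days

egg: 121 / (24.9 − 17.9) = 121 / 7.0 = 17.286 d.
larval: 105 / (24.9 − 15.5) = 105 / 9.4 = 11.170 d.
pupal: 106 / (24.9 − 17.5) = 106 / 7.4 = 14.324 d.
Sum = 42.780 ≈ 42.8 days.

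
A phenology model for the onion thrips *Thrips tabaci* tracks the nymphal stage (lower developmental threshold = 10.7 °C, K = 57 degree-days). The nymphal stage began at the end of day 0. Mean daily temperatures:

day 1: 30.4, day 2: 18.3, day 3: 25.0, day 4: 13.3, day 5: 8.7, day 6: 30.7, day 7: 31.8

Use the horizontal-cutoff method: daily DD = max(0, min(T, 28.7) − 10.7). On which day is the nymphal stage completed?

day 6

Daily DD above 10.7 °C (capped at 18.0): 18.0, 7.6, 14.3, 2.6, 0.0, 18.0, 18.0.
Cumulative: 18.0, 25.6, 39.9, 42.5, 42.5, 60.5, 78.5.
The total first reaches 57 DD on day 6.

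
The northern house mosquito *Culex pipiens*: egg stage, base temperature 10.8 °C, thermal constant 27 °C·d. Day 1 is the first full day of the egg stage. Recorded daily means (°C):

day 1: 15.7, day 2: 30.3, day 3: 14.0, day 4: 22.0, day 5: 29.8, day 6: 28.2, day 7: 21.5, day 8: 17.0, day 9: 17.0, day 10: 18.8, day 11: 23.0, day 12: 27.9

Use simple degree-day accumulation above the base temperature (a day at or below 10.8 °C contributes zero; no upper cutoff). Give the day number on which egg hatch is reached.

day 3

Daily DD above 10.8 °C: 4.9, 19.5, 3.2, 11.2, 19.0, 17.4, 10.7, 6.2, 6.2, 8.0, 12.2, 17.1.
Cumulative: 4.9, 24.4, 27.6, 38.8, 57.8, 75.2, 85.9, 92.1, 98.3, 106.3, 118.5, 135.6.
The total first reaches 27 DD on day 3.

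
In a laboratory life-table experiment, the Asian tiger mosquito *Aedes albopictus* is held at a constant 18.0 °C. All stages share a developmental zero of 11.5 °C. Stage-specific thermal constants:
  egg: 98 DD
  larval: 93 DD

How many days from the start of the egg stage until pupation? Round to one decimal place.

Daily accumulation at 18.0 °C = 18.0 − 11.5 = 6.5 DD/day.
Total K = 98 + 93 = 191 DD.
Total duration = 191 / 6.5 = 29.385 ≈ 29.4 days.

29.4 days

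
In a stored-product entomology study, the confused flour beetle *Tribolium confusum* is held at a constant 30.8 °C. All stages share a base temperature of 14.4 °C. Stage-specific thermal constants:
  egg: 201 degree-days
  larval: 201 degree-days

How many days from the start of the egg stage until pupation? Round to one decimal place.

24.5 days

Daily accumulation at 30.8 °C = 30.8 − 14.4 = 16.4 DD/day.
Total K = 201 + 201 = 402 DD.
Total duration = 402 / 16.4 = 24.512 ≈ 24.5 days.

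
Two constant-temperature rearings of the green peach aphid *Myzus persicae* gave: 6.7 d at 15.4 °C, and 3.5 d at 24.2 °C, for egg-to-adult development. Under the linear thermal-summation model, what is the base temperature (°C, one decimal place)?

Equal thermal constants: D₁(T₁ − T_b) = D₂(T₂ − T_b).
6.7·(15.4 − T_b) = 3.5·(24.2 − T_b)
T_b = (6.7·15.4 − 3.5·24.2) / (6.7 − 3.5) = 18.48 / 3.2 = 5.775 °C ≈ 5.8 °C.

5.8 °C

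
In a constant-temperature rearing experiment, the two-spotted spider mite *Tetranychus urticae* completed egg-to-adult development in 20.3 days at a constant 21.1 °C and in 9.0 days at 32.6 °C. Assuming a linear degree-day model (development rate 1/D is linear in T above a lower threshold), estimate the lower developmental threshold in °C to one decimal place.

11.9 °C

Linear rate model ⇒ the product D·(T − T_b) is constant across temperatures.
20.3·(21.1 − T_b) = 9.0·(32.6 − T_b)
T_b = (20.3·21.1 − 9.0·32.6) / (20.3 − 9.0) = 134.93 / 11.3 = 11.941 °C ≈ 11.9 °C.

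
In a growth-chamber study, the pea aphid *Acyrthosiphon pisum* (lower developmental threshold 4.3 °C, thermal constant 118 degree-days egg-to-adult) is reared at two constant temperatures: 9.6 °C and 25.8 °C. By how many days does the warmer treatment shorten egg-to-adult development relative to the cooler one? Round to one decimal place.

At 9.6 °C: 118 / (9.6 − 4.3) = 118 / 5.3 = 22.264 d.
At 25.8 °C: 118 / (25.8 − 4.3) = 118 / 21.5 = 5.488 d.
Difference = |22.264 − 5.488| = 16.776 ≈ 16.8 days.

16.8 days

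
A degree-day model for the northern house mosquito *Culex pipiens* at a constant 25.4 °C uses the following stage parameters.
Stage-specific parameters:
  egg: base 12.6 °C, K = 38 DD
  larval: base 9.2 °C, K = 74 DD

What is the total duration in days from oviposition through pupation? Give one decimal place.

egg: 38 / (25.4 − 12.6) = 38 / 12.8 = 2.969 d.
larval: 74 / (25.4 − 9.2) = 74 / 16.2 = 4.568 d.
Sum = 7.537 ≈ 7.5 days.

7.5 days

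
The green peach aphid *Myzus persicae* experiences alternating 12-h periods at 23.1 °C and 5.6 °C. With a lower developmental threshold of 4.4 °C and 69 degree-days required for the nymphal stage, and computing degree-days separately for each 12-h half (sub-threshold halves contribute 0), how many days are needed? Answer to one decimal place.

6.9 days

Day half: max(0, 23.1 − 4.4) × 0.5 = 18.7 × 0.5 = 9.35 DD.
Night half: max(0, 5.6 − 4.4) × 0.5 = 1.2 × 0.5 = 0.60 DD.
Per 24 h: 9.95 DD/day.
Duration = 69 / 9.95 = 6.935 ≈ 6.9 days.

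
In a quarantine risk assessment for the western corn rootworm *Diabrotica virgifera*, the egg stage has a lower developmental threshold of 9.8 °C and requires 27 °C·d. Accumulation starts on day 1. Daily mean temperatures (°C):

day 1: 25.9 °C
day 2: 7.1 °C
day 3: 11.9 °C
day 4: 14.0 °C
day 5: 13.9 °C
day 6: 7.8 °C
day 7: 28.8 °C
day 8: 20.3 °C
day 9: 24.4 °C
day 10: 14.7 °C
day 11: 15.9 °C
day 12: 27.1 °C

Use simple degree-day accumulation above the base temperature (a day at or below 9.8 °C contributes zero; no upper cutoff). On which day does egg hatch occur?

day 7

Daily DD above 9.8 °C: 16.1, 0.0, 2.1, 4.2, 4.1, 0.0, 19.0, 10.5, 14.6, 4.9, 6.1, 17.3.
Cumulative: 16.1, 16.1, 18.2, 22.4, 26.5, 26.5, 45.5, 56.0, 70.6, 75.5, 81.6, 98.9.
The total first reaches 27 DD on day 7.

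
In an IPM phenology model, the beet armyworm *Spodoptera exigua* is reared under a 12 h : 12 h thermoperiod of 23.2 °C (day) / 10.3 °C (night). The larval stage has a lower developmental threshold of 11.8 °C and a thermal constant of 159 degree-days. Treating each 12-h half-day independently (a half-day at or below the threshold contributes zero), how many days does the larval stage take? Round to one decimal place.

27.9 days

Day half: max(0, 23.2 − 11.8) × 0.5 = 11.4 × 0.5 = 5.70 DD.
Night half: max(0, 10.3 − 11.8) × 0.5 = 0.0 × 0.5 = 0.00 DD.
Per 24 h: 5.70 DD/day.
Duration = 159 / 5.70 = 27.895 ≈ 27.9 days.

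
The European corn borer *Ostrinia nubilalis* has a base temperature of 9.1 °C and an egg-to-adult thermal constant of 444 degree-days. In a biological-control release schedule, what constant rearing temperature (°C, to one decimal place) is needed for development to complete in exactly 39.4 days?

20.4 °C

Required daily accumulation = 444 / 39.4 = 11.269 DD/day.
T = T_base + 11.269 = 9.1 + 11.269 = 20.369 ≈ 20.4 °C.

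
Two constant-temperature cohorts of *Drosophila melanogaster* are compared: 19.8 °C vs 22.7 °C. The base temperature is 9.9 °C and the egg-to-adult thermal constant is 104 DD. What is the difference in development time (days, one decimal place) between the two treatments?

2.4 days

At 19.8 °C: 104 / (19.8 − 9.9) = 104 / 9.9 = 10.505 d.
At 22.7 °C: 104 / (22.7 − 9.9) = 104 / 12.8 = 8.125 d.
Difference = |10.505 − 8.125| = 2.380 ≈ 2.4 days.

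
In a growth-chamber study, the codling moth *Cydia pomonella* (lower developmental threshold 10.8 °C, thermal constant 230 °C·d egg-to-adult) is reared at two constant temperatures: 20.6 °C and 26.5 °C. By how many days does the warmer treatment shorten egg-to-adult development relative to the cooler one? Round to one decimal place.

8.8 days

At 20.6 °C: 230 / (20.6 − 10.8) = 230 / 9.8 = 23.469 d.
At 26.5 °C: 230 / (26.5 − 10.8) = 230 / 15.7 = 14.650 d.
Difference = |23.469 − 14.650| = 8.820 ≈ 8.8 days.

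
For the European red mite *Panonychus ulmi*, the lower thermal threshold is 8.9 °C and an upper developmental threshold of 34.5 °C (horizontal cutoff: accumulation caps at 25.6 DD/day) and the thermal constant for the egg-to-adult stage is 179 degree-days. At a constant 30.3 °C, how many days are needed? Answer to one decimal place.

Daily accumulation = 30.3 − 8.9 = 21.4 DD/day.
Duration = 179 / 21.4 = 8.364 ≈ 8.4 days.

8.4 days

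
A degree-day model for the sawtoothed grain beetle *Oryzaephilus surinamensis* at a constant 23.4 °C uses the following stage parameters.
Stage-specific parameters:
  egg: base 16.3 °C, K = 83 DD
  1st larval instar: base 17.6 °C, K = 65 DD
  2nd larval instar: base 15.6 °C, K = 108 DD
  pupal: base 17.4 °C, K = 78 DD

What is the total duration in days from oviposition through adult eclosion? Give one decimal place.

egg: 83 / (23.4 − 16.3) = 83 / 7.1 = 11.690 d.
1st larval instar: 65 / (23.4 − 17.6) = 65 / 5.8 = 11.207 d.
2nd larval instar: 108 / (23.4 − 15.6) = 108 / 7.8 = 13.846 d.
pupal: 78 / (23.4 − 17.4) = 78 / 6.0 = 13.000 d.
Sum = 49.743 ≈ 49.7 days.

49.7 days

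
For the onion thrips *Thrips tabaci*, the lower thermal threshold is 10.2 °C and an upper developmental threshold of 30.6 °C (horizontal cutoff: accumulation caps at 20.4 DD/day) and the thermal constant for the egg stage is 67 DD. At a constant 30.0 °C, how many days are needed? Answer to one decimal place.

Daily accumulation = 30.0 − 10.2 = 19.8 DD/day.
Duration = 67 / 19.8 = 3.384 ≈ 3.4 days.

3.4 days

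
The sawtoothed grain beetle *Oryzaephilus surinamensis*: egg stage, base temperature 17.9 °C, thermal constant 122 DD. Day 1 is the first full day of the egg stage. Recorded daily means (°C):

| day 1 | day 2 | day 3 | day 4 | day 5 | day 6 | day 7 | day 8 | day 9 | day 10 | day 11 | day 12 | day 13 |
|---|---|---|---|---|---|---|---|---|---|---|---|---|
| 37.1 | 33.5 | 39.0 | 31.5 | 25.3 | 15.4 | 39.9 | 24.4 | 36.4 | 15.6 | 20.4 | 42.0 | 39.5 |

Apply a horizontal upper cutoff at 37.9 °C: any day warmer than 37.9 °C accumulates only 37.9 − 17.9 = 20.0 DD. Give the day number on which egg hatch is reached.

Daily DD above 17.9 °C (capped at 20.0): 19.2, 15.6, 20.0, 13.6, 7.4, 0.0, 20.0, 6.5, 18.5, 0.0, 2.5, 20.0, 20.0.
Cumulative: 19.2, 34.8, 54.8, 68.4, 75.8, 75.8, 95.8, 102.3, 120.8, 120.8, 123.3, 143.3, 163.3.
The total first reaches 122 DD on day 11.

day 11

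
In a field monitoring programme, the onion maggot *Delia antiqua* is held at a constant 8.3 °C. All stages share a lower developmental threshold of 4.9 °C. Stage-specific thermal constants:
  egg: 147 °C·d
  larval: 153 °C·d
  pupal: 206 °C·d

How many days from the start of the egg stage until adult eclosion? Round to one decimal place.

Daily accumulation at 8.3 °C = 8.3 − 4.9 = 3.4 DD/day.
Total K = 147 + 153 + 206 = 506 DD.
Total duration = 506 / 3.4 = 148.824 ≈ 148.8 days.

148.8 days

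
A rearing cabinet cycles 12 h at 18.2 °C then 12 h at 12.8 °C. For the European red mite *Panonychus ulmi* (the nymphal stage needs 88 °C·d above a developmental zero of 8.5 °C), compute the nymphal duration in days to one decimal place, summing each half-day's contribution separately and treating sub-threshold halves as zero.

Day half: max(0, 18.2 − 8.5) × 0.5 = 9.7 × 0.5 = 4.85 DD.
Night half: max(0, 12.8 − 8.5) × 0.5 = 4.3 × 0.5 = 2.15 DD.
Per 24 h: 7.00 DD/day.
Duration = 88 / 7.00 = 12.571 ≈ 12.6 days.

12.6 days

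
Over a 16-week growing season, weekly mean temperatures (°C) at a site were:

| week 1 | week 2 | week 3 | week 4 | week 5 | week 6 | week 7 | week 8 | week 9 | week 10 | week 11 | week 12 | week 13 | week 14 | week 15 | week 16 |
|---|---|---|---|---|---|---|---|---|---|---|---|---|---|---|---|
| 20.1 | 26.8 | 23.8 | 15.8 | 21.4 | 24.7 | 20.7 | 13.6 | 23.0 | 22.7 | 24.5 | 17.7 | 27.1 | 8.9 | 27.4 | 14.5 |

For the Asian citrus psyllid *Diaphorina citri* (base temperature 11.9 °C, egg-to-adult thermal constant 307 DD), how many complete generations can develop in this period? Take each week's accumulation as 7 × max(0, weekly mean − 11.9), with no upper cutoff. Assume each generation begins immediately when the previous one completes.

Weekly DD (7 × max(0, T̄ − 11.9)): 57.4, 104.3, 83.3, 27.3, 66.5, 89.6, 61.6, 11.9, 77.7, 75.6, 88.2, 40.6, 106.4, 0.0, 108.5, 18.2.
Season total = 1017.1 DD.
Complete generations = ⌊1017.1 / 307⌋ = 3.

3 generations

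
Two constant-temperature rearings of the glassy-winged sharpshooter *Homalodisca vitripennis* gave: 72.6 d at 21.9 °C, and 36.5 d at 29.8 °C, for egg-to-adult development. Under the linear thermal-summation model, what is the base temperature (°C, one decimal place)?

13.9 °C

Equal thermal constants: D₁(T₁ − T_b) = D₂(T₂ − T_b).
72.6·(21.9 − T_b) = 36.5·(29.8 − T_b)
T_b = (72.6·21.9 − 36.5·29.8) / (72.6 − 36.5) = 502.24 / 36.1 = 13.912 °C ≈ 13.9 °C.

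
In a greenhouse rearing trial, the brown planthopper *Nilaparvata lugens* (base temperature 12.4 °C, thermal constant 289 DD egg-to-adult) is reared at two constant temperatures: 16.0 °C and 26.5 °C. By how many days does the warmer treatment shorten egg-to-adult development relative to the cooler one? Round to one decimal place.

At 16.0 °C: 289 / (16.0 − 12.4) = 289 / 3.6 = 80.278 d.
At 26.5 °C: 289 / (26.5 − 12.4) = 289 / 14.1 = 20.496 d.
Difference = |80.278 − 20.496| = 59.781 ≈ 59.8 days.

59.8 days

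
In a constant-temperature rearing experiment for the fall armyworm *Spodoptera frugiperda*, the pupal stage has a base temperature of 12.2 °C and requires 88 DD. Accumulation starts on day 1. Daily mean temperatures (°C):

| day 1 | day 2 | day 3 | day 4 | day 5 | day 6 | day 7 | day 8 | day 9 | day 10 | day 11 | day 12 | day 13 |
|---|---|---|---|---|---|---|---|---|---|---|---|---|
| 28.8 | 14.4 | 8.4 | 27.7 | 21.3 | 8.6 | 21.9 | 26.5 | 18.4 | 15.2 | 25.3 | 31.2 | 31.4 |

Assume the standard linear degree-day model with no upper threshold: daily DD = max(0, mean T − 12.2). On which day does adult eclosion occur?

Daily DD above 12.2 °C: 16.6, 2.2, 0.0, 15.5, 9.1, 0.0, 9.7, 14.3, 6.2, 3.0, 13.1, 19.0, 19.2.
Cumulative: 16.6, 18.8, 18.8, 34.3, 43.4, 43.4, 53.1, 67.4, 73.6, 76.6, 89.7, 108.7, 127.9.
The total first reaches 88 DD on day 11.

day 11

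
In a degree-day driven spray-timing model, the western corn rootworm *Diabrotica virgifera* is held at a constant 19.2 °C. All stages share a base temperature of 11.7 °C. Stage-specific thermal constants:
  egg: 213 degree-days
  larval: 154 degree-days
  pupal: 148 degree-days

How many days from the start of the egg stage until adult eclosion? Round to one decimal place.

Daily accumulation at 19.2 °C = 19.2 − 11.7 = 7.5 DD/day.
Total K = 213 + 154 + 148 = 515 DD.
Total duration = 515 / 7.5 = 68.667 ≈ 68.7 days.

68.7 days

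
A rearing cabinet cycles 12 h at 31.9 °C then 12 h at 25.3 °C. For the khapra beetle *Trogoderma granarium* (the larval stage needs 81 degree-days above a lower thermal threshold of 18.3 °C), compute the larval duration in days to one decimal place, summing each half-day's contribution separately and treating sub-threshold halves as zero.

Day half: max(0, 31.9 − 18.3) × 0.5 = 13.6 × 0.5 = 6.80 DD.
Night half: max(0, 25.3 − 18.3) × 0.5 = 7.0 × 0.5 = 3.50 DD.
Per 24 h: 10.30 DD/day.
Duration = 81 / 10.30 = 7.864 ≈ 7.9 days.

7.9 days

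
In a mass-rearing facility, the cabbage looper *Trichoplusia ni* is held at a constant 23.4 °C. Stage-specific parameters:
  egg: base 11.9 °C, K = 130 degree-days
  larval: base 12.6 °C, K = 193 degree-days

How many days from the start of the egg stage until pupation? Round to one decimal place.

29.2 days

egg: 130 / (23.4 − 11.9) = 130 / 11.5 = 11.304 d.
larval: 193 / (23.4 − 12.6) = 193 / 10.8 = 17.870 d.
Sum = 29.175 ≈ 29.2 days.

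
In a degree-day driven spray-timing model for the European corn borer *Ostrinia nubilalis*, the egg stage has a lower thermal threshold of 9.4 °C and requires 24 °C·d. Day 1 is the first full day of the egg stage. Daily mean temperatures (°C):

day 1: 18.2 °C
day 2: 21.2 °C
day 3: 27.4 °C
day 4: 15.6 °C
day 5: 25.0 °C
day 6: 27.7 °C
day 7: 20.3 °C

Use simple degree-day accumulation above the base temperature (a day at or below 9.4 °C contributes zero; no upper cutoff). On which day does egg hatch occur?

day 3

Daily DD above 9.4 °C: 8.8, 11.8, 18.0, 6.2, 15.6, 18.3, 10.9.
Cumulative: 8.8, 20.6, 38.6, 44.8, 60.4, 78.7, 89.6.
The total first reaches 24 DD on day 3.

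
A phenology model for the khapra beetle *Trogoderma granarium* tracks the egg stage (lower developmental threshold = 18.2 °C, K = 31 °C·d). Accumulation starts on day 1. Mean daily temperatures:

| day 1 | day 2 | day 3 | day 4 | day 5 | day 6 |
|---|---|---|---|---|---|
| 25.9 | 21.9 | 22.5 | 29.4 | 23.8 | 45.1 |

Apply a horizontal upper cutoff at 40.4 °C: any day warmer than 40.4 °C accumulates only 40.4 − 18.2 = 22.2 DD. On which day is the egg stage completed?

Daily DD above 18.2 °C (capped at 22.2): 7.7, 3.7, 4.3, 11.2, 5.6, 22.2.
Cumulative: 7.7, 11.4, 15.7, 26.9, 32.5, 54.7.
The total first reaches 31 DD on day 5.

day 5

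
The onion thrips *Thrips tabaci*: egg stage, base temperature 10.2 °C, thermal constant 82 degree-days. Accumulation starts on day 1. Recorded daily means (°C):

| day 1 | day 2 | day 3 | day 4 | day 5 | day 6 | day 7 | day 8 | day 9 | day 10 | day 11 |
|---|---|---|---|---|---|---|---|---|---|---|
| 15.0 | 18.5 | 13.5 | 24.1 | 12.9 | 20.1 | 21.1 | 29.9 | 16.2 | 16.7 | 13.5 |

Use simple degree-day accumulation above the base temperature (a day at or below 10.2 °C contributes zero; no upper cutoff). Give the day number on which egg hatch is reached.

day 10

Daily DD above 10.2 °C: 4.8, 8.3, 3.3, 13.9, 2.7, 9.9, 10.9, 19.7, 6.0, 6.5, 3.3.
Cumulative: 4.8, 13.1, 16.4, 30.3, 33.0, 42.9, 53.8, 73.5, 79.5, 86.0, 89.3.
The total first reaches 82 DD on day 10.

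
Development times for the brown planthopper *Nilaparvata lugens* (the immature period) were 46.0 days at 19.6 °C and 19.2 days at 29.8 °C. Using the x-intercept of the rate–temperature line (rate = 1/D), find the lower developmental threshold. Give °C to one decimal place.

12.3 °C

Linear rate model ⇒ the product D·(T − T_b) is constant across temperatures.
46.0·(19.6 − T_b) = 19.2·(29.8 − T_b)
T_b = (46.0·19.6 − 19.2·29.8) / (46.0 − 19.2) = 329.44 / 26.8 = 12.293 °C ≈ 12.3 °C.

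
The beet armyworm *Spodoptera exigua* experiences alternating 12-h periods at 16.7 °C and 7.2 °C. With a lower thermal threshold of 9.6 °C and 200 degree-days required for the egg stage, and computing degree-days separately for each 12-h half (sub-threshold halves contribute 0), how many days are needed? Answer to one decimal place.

56.3 days

Day half: max(0, 16.7 − 9.6) × 0.5 = 7.1 × 0.5 = 3.55 DD.
Night half: max(0, 7.2 − 9.6) × 0.5 = 0.0 × 0.5 = 0.00 DD.
Per 24 h: 3.55 DD/day.
Duration = 200 / 3.55 = 56.338 ≈ 56.3 days.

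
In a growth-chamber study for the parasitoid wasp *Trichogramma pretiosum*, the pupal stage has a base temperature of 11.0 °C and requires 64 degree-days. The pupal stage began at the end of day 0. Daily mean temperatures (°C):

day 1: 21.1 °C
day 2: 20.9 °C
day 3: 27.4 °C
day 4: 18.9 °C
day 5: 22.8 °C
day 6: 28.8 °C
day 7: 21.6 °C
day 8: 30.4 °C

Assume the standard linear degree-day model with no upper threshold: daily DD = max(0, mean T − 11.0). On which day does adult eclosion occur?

Daily DD above 11.0 °C: 10.1, 9.9, 16.4, 7.9, 11.8, 17.8, 10.6, 19.4.
Cumulative: 10.1, 20.0, 36.4, 44.3, 56.1, 73.9, 84.5, 103.9.
The total first reaches 64 DD on day 6.

day 6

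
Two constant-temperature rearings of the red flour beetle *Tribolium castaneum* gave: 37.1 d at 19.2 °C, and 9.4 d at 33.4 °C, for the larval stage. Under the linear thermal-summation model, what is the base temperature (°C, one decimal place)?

Equal thermal constants: D₁(T₁ − T_b) = D₂(T₂ − T_b).
37.1·(19.2 − T_b) = 9.4·(33.4 − T_b)
T_b = (37.1·19.2 − 9.4·33.4) / (37.1 − 9.4) = 398.36 / 27.7 = 14.381 °C ≈ 14.4 °C.

14.4 °C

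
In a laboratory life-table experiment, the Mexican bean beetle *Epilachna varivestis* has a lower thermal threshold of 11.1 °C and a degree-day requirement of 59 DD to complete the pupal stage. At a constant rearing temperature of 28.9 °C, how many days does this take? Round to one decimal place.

3.3 days

Daily accumulation = 28.9 − 11.1 = 17.8 DD/day.
Duration = 59 / 17.8 = 3.315 ≈ 3.3 days.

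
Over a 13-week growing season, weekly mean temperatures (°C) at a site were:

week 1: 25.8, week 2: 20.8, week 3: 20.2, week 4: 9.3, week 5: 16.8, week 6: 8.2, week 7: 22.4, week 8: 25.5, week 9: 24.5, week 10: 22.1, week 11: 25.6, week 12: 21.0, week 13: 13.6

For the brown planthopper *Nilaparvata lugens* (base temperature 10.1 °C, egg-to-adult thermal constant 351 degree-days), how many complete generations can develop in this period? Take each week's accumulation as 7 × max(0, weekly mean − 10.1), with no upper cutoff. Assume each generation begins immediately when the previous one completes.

2 generations

Weekly DD (7 × max(0, T̄ − 10.1)): 109.9, 74.9, 70.7, 0.0, 46.9, 0.0, 86.1, 107.8, 100.8, 84.0, 108.5, 76.3, 24.5.
Season total = 890.4 DD.
Complete generations = ⌊890.4 / 351⌋ = 2.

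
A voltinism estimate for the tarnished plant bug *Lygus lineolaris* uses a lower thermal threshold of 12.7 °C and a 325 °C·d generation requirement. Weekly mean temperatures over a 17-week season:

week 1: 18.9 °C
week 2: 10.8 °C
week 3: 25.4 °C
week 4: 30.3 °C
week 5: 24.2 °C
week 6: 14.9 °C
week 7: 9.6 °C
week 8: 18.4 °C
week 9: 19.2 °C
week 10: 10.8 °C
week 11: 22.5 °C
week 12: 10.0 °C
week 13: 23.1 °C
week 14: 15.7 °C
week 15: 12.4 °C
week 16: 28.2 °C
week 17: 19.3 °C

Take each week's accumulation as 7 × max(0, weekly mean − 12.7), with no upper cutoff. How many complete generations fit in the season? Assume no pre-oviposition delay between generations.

Weekly DD (7 × max(0, T̄ − 12.7)): 43.4, 0.0, 88.9, 123.2, 80.5, 15.4, 0.0, 39.9, 45.5, 0.0, 68.6, 0.0, 72.8, 21.0, 0.0, 108.5, 46.2.
Season total = 753.9 DD.
Complete generations = ⌊753.9 / 325⌋ = 2.

2 generations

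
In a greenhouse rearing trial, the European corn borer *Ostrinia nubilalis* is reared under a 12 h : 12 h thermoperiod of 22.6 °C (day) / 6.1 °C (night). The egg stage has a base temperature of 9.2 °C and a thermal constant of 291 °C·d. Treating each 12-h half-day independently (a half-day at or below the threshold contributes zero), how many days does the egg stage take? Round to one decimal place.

43.4 days

Day half: max(0, 22.6 − 9.2) × 0.5 = 13.4 × 0.5 = 6.70 DD.
Night half: max(0, 6.1 − 9.2) × 0.5 = 0.0 × 0.5 = 0.00 DD.
Per 24 h: 6.70 DD/day.
Duration = 291 / 6.70 = 43.433 ≈ 43.4 days.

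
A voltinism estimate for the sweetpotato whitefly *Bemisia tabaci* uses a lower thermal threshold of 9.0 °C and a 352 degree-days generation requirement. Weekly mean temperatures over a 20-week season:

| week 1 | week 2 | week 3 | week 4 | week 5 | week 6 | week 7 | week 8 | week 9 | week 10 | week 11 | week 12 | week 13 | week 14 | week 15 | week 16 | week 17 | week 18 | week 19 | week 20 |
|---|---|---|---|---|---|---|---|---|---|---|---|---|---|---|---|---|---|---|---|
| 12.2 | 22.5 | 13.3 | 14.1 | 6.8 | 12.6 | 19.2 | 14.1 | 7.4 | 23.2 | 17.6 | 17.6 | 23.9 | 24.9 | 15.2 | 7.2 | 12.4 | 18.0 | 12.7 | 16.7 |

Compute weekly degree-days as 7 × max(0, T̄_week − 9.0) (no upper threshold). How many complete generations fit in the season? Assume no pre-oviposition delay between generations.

Weekly DD (7 × max(0, T̄ − 9.0)): 22.4, 94.5, 30.1, 35.7, 0.0, 25.2, 71.4, 35.7, 0.0, 99.4, 60.2, 60.2, 104.3, 111.3, 43.4, 0.0, 23.8, 63.0, 25.9, 53.9.
Season total = 960.4 DD.
Complete generations = ⌊960.4 / 352⌋ = 2.

2 generations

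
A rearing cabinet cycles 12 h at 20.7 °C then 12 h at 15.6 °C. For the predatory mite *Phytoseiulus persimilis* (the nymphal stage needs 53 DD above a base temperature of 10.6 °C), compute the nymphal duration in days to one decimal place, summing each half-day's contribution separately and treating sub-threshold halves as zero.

Day half: max(0, 20.7 − 10.6) × 0.5 = 10.1 × 0.5 = 5.05 DD.
Night half: max(0, 15.6 − 10.6) × 0.5 = 5.0 × 0.5 = 2.50 DD.
Per 24 h: 7.55 DD/day.
Duration = 53 / 7.55 = 7.020 ≈ 7.0 days.

7.0 days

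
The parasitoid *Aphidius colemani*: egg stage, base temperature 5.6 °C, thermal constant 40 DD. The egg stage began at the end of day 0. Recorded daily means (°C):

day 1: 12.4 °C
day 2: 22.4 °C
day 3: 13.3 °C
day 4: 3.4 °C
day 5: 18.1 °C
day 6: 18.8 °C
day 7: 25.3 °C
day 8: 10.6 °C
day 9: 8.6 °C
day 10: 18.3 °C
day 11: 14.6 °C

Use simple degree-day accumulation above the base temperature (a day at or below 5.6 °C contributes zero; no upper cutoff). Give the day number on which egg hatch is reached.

day 5

Daily DD above 5.6 °C: 6.8, 16.8, 7.7, 0.0, 12.5, 13.2, 19.7, 5.0, 3.0, 12.7, 9.0.
Cumulative: 6.8, 23.6, 31.3, 31.3, 43.8, 57.0, 76.7, 81.7, 84.7, 97.4, 106.4.
The total first reaches 40 DD on day 5.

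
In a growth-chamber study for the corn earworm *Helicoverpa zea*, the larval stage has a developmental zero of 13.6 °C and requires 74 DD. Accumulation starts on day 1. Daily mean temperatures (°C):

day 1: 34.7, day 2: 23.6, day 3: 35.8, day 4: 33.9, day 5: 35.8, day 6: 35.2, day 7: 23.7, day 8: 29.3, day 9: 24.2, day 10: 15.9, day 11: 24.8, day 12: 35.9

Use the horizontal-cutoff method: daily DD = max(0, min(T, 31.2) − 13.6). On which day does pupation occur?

Daily DD above 13.6 °C (capped at 17.6): 17.6, 10.0, 17.6, 17.6, 17.6, 17.6, 10.1, 15.7, 10.6, 2.3, 11.2, 17.6.
Cumulative: 17.6, 27.6, 45.2, 62.8, 80.4, 98.0, 108.1, 123.8, 134.4, 136.7, 147.9, 165.5.
The total first reaches 74 DD on day 5.

day 5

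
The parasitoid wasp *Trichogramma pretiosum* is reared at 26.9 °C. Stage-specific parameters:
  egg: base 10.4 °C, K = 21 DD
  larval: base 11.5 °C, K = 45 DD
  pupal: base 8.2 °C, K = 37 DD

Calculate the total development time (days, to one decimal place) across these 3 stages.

egg: 21 / (26.9 − 10.4) = 21 / 16.5 = 1.273 d.
larval: 45 / (26.9 − 11.5) = 45 / 15.4 = 2.922 d.
pupal: 37 / (26.9 − 8.2) = 37 / 18.7 = 1.979 d.
Sum = 6.173 ≈ 6.2 days.

6.2 days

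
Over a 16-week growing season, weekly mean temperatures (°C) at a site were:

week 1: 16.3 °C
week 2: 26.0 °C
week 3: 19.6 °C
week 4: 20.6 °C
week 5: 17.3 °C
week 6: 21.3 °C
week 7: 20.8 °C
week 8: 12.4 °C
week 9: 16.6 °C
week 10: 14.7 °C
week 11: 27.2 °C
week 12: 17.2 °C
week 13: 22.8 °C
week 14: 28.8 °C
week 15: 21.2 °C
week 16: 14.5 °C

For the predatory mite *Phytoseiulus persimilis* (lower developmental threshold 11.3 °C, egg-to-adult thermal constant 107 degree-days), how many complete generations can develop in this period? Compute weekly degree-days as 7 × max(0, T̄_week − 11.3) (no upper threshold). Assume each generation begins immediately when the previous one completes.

8 generations

Weekly DD (7 × max(0, T̄ − 11.3)): 35.0, 102.9, 58.1, 65.1, 42.0, 70.0, 66.5, 7.7, 37.1, 23.8, 111.3, 41.3, 80.5, 122.5, 69.3, 22.4.
Season total = 955.5 DD.
Complete generations = ⌊955.5 / 107⌋ = 8.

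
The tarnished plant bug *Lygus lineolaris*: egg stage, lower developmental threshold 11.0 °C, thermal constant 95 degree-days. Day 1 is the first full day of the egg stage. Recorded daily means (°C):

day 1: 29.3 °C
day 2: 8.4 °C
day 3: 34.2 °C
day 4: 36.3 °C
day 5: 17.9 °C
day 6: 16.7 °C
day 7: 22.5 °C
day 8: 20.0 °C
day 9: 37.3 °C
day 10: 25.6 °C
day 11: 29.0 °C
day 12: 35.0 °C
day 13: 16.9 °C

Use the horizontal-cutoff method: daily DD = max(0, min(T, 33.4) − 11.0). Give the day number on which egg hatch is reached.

Daily DD above 11.0 °C (capped at 22.4): 18.3, 0.0, 22.4, 22.4, 6.9, 5.7, 11.5, 9.0, 22.4, 14.6, 18.0, 22.4, 5.9.
Cumulative: 18.3, 18.3, 40.7, 63.1, 70.0, 75.7, 87.2, 96.2, 118.6, 133.2, 151.2, 173.6, 179.5.
The total first reaches 95 DD on day 8.

day 8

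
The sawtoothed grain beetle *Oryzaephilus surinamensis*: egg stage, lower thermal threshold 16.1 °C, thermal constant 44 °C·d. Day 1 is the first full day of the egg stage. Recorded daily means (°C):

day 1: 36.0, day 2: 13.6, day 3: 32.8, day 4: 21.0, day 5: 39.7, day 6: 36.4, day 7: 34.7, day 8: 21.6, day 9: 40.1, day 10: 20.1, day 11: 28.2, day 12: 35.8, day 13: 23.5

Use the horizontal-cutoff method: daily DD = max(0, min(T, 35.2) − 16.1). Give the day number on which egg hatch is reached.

day 5

Daily DD above 16.1 °C (capped at 19.1): 19.1, 0.0, 16.7, 4.9, 19.1, 19.1, 18.6, 5.5, 19.1, 4.0, 12.1, 19.1, 7.4.
Cumulative: 19.1, 19.1, 35.8, 40.7, 59.8, 78.9, 97.5, 103.0, 122.1, 126.1, 138.2, 157.3, 164.7.
The total first reaches 44 DD on day 5.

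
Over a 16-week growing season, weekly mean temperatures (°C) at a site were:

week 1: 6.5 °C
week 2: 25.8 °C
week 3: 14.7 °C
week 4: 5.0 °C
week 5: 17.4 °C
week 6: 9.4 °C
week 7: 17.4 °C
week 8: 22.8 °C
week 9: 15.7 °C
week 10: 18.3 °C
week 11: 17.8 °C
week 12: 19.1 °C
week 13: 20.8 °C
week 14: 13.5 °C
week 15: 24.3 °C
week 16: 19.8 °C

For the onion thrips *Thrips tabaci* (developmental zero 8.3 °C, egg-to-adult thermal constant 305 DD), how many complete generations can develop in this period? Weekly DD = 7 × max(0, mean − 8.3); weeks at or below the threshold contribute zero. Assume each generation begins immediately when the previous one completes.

3 generations

Weekly DD (7 × max(0, T̄ − 8.3)): 0.0, 122.5, 44.8, 0.0, 63.7, 7.7, 63.7, 101.5, 51.8, 70.0, 66.5, 75.6, 87.5, 36.4, 112.0, 80.5.
Season total = 984.2 DD.
Complete generations = ⌊984.2 / 305⌋ = 3.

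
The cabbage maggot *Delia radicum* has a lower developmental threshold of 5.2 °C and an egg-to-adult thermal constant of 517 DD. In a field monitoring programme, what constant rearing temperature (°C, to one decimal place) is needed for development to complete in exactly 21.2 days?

Required daily accumulation = 517 / 21.2 = 24.387 DD/day.
T = T_base + 24.387 = 5.2 + 24.387 = 29.587 ≈ 29.6 °C.

29.6 °C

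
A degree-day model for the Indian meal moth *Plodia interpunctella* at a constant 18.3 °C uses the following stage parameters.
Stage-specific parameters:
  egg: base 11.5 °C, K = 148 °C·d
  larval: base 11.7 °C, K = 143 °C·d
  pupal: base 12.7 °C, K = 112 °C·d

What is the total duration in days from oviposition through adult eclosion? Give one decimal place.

63.4 days

egg: 148 / (18.3 − 11.5) = 148 / 6.8 = 21.765 d.
larval: 143 / (18.3 − 11.7) = 143 / 6.6 = 21.667 d.
pupal: 112 / (18.3 − 12.7) = 112 / 5.6 = 20.000 d.
Sum = 63.431 ≈ 63.4 days.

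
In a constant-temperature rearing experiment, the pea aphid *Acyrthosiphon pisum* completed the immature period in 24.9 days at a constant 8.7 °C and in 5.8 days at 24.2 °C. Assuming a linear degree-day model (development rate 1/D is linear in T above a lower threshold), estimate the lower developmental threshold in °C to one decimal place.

4.0 °C

Equal thermal constants: D₁(T₁ − T_b) = D₂(T₂ − T_b).
24.9·(8.7 − T_b) = 5.8·(24.2 − T_b)
T_b = (24.9·8.7 − 5.8·24.2) / (24.9 − 5.8) = 76.27 / 19.1 = 3.993 °C ≈ 4.0 °C.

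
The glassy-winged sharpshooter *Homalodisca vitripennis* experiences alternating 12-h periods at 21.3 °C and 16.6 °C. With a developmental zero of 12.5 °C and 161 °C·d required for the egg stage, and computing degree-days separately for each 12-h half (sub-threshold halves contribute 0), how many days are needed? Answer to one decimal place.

Day half: max(0, 21.3 − 12.5) × 0.5 = 8.8 × 0.5 = 4.40 DD.
Night half: max(0, 16.6 − 12.5) × 0.5 = 4.1 × 0.5 = 2.05 DD.
Per 24 h: 6.45 DD/day.
Duration = 161 / 6.45 = 24.961 ≈ 25.0 days.

25.0 days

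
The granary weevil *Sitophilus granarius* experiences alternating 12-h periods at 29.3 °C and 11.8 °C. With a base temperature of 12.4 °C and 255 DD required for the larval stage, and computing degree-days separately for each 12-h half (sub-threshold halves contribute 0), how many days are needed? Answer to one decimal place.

Day half: max(0, 29.3 − 12.4) × 0.5 = 16.9 × 0.5 = 8.45 DD.
Night half: max(0, 11.8 − 12.4) × 0.5 = 0.0 × 0.5 = 0.00 DD.
Per 24 h: 8.45 DD/day.
Duration = 255 / 8.45 = 30.178 ≈ 30.2 days.

30.2 days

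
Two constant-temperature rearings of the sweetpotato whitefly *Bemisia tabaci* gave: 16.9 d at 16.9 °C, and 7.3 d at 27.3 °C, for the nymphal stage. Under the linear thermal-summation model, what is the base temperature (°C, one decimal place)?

Linear rate model ⇒ the product D·(T − T_b) is constant across temperatures.
16.9·(16.9 − T_b) = 7.3·(27.3 − T_b)
T_b = (16.9·16.9 − 7.3·27.3) / (16.9 − 7.3) = 86.32 / 9.6 = 8.992 °C ≈ 9.0 °C.

9.0 °C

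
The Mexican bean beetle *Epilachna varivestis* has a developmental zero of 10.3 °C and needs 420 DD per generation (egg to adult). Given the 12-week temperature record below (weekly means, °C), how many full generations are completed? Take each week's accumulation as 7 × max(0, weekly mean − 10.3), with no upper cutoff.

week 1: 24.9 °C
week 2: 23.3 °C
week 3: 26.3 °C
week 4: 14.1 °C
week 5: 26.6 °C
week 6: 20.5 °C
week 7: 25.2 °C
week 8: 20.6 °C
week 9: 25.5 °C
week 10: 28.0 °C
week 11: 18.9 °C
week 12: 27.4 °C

2 generations

Weekly DD (7 × max(0, T̄ − 10.3)): 102.2, 91.0, 112.0, 26.6, 114.1, 71.4, 104.3, 72.1, 106.4, 123.9, 60.2, 119.7.
Season total = 1103.9 DD.
Complete generations = ⌊1103.9 / 420⌋ = 2.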